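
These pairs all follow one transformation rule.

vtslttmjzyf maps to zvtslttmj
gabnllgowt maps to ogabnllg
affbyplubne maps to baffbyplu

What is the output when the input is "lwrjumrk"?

mlwrju

Looking at the pairs, the operation is to delete the last 2 characters, then move the last character to the front.
For "lwrjumrk" the result is "mlwrju".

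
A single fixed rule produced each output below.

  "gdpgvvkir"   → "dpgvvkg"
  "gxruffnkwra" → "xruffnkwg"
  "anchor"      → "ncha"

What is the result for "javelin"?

avelj

What's happening: delete the last 2 characters, then move the first character to the end.
Applying both steps to "javelin": "javel", then "avelj".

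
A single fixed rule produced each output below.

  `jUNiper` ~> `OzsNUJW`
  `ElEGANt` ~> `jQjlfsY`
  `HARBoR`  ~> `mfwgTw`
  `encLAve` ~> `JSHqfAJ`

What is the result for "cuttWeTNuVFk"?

Rule — flip the case of every letter, then shift every letter 5 places forward in the alphabet (wrapping around).
Applying that to "cuttWeTNuVFk" gives "HZYYbJysZakP".

HZYYbJysZakP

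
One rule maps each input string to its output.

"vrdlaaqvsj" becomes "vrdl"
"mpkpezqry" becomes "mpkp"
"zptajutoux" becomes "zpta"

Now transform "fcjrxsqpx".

Looking at the pairs, the operation is to keep only the first 4 characters.
So "fcjrxsqpx" becomes "fcjr".

fcjr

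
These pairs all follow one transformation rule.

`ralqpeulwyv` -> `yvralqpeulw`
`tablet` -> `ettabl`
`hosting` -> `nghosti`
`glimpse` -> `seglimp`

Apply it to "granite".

tegrani

The transformation: move the last 2 characters to the front (rotate right by 2).
On "granite" that produces "tegrani".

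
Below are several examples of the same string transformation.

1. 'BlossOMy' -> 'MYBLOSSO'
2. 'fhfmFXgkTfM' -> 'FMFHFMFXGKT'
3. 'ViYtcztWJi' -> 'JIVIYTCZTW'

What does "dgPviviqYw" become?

The transformation: move the last 2 characters to the front (rotate right by 2), then convert every letter to uppercase.
"dgPviviqYw" → "YWDGPVIVIQ".

YWDGPVIVIQ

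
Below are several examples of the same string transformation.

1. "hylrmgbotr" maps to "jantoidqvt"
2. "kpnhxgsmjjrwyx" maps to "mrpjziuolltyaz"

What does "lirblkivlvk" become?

nktdnmkxnxm

What's happening: shift every letter 2 places forward in the alphabet (wrapping around).
Doing the same to "lirblkivlvk": "nktdnmkxnxm".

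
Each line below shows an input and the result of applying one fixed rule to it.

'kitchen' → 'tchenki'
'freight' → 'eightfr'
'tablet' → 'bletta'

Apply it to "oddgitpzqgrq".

The pattern: move the first 2 characters to the end (rotate left by 2).
So "oddgitpzqgrq" becomes "dgitpzqgrqod".

dgitpzqgrqod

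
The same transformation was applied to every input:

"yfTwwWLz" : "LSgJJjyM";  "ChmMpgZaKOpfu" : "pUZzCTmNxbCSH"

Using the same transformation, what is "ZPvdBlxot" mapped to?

Each output is the input with this applied: flip the case of every letter, then shift every letter 13 places forward in the alphabet (wrapping around) — i.e. ROT13.
On "ZPvdBlxot" that produces "mcIQoYKBG".

mcIQoYKBG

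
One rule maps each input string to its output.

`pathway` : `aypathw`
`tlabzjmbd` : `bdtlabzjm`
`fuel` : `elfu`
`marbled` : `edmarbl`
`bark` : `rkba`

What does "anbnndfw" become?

In each case the input is transformed by: move the last 2 characters to the front (rotate right by 2).
Doing the same to "anbnndfw": "fwanbnnd".

fwanbnnd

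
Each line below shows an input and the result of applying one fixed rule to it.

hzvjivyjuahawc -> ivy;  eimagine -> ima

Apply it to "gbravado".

The pattern: swap the front and back halves of the string, then keep only the last 3 characters.
For "gbravado", step one produces "vadogbra"; step two turns that into "bra".

bra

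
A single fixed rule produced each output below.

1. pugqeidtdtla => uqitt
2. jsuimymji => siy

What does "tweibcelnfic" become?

wiclf

Each output is the input with this applied: keep every other character starting from the second (positions 2nd, 4th, 6th, ...), then delete the last character.
Working it through for "tweibcelnfic": intermediate "wiclfc", final "wiclf".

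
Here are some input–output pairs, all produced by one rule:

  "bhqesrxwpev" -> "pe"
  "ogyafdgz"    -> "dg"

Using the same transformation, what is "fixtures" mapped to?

re

Rule — delete the last character, then keep only the last 2 characters.
Working it through for "fixtures": intermediate "fixture", final "re".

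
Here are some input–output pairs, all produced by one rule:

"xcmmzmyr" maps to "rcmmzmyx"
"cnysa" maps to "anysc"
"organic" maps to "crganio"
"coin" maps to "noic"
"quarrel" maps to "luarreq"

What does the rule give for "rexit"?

Looking at the pairs, the operation is to swap the first and last characters.
Applying that to "rexit" gives "texir".

texir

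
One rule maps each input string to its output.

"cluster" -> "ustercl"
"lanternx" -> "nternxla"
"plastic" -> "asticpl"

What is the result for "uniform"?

Each output is the input with this applied: move the first 2 characters to the end (rotate left by 2).
Applying that to "uniform" gives "iformun".

iformun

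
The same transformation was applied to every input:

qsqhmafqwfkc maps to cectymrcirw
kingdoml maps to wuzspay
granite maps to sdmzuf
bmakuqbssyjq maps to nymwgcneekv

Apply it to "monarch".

The pattern: delete the last character, then shift every letter 12 places forward in the alphabet (wrapping around).
For "monarch", step one produces "monarc"; step two turns that into "yazmdo".

yazmdo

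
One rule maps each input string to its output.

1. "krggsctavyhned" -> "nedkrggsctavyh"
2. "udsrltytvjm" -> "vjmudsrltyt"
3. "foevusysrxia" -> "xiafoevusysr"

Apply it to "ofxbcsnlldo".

ldoofxbcsnl

In each case the input is transformed by: move the last 3 characters to the front (rotate right by 3).
"ofxbcsnlldo" → "ldoofxbcsnl".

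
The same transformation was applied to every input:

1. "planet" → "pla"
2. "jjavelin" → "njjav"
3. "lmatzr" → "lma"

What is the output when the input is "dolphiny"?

Rule — swap the front and back halves of the string, then delete the first 3 characters.
Starting from "dolphiny": after the first operation, "hinydolp"; after the second, "ydolp".

ydolp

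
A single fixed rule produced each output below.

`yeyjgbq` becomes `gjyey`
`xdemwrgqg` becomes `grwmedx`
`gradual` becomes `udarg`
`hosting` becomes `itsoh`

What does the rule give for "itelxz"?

leti

The rule is to reverse the string, then delete the first 2 characters.
On "itelxz" that produces "leti".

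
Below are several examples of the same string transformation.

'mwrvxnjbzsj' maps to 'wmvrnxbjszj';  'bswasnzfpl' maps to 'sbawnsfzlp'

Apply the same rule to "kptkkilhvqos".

pkktikhlqvso

The transformation: swap each adjacent pair of characters (1↔2, 3↔4, ...).
So "kptkkilhvqos" becomes "pkktikhlqvso".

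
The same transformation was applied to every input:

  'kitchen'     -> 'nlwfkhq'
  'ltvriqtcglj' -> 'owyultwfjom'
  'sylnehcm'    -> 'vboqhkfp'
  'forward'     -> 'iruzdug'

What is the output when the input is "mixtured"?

The pattern: shift every letter 3 places forward in the alphabet (wrapping around).
So "mixtured" becomes "plawxuhg".

plawxuhg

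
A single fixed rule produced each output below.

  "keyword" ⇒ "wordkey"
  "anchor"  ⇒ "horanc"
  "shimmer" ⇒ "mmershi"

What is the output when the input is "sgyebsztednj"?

ebsztednjsgy

The rule is to move the first 3 characters to the end (rotate left by 3).
For "sgyebsztednj" the result is "ebsztednjsgy".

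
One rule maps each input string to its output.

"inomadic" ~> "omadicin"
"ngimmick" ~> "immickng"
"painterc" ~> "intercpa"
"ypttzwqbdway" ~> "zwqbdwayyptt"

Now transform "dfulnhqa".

In each case the input is transformed by: move the last 2 characters to the front (rotate right by 2), then swap the front and back halves of the string.
Working it through for "dfulnhqa": intermediate "qadfulnh", final "ulnhqadf".
(Check on "painterc": → "rcpainte" → "intercpa" ✓)

ulnhqadf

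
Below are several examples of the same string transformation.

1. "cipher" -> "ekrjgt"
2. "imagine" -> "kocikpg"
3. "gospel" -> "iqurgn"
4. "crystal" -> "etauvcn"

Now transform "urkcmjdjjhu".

wtmeolflljw

In each case the input is transformed by: shift every letter 2 places forward in the alphabet (wrapping around).
"urkcmjdjjhu" → "wtmeolflljw".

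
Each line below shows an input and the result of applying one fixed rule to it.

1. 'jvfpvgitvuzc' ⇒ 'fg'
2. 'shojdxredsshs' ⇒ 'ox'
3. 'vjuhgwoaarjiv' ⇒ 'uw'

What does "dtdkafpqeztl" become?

df

The pattern: keep one character in every 3, starting at position 3 (positions 3rd, 6th, 9th, ...), then delete the last 2 characters.
Starting from "dtdkafpqeztl": after the first operation, "dfel"; after the second, "df".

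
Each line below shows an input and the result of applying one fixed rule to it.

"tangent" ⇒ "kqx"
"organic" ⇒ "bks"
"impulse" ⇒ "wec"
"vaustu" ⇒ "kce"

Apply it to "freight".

bsr

The pattern: keep every other character starting from the second (positions 2nd, 4th, 6th, ...), then shift every letter 10 places forward in the alphabet (wrapping around).
Starting from "freight": after the first operation, "rih"; after the second, "bsr".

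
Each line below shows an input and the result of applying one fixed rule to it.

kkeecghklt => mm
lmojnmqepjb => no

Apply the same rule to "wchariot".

Rule — shift every letter 2 places forward in the alphabet (wrapping around), then keep only the first 2 characters.
For "wchariot" the result is "ye".

ye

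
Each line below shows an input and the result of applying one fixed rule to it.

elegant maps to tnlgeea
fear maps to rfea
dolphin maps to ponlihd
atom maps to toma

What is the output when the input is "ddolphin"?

ponlihdd

The pattern: sort the characters into reverse alphabetical order.
On "ddolphin" that produces "ponlihdd".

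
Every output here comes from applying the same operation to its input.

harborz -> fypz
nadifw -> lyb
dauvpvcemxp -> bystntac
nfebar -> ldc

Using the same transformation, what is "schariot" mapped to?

qafyp

Rule — delete the last 3 characters, then shift every letter 2 places backward in the alphabet (wrapping around).
Applying both steps to "schariot": "schar", then "qafyp".
(Check on "dauvpvcemxp": → "dauvpvce" → "bystntac" ✓)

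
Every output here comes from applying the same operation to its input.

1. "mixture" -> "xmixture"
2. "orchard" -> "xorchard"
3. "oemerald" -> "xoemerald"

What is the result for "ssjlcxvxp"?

xssjlcxvxp

The rule is to prepend "x".
For "ssjlcxvxp" the result is "xssjlcxvxp".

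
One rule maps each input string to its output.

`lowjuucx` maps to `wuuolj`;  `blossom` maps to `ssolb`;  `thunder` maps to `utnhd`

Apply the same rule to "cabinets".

niecba

What's happening: delete the last 2 characters, then sort the characters into reverse alphabetical order.
On "cabinets" that produces "niecba".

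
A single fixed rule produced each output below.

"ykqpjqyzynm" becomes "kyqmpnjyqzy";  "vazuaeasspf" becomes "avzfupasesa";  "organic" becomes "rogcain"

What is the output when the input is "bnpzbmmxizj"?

The rule is to move the first character to the end, then take characters alternately from the front and the back (1st, last, 2nd, 2nd-last, ...).
Working it through for "bnpzbmmxizj": intermediate "npzbmmxizjb", final "nbpjzzbimxm".
(Check on "vazuaeasspf": → "azuaeasspfv" → "avzfupasesa" ✓)

nbpjzzbimxm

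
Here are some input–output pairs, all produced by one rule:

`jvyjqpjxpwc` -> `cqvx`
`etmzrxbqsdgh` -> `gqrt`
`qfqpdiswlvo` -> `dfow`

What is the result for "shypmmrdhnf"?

dfhm

The rule is to keep one character in every 3, starting at position 2 (positions 2nd, 5th, 8th, ...), then sort the characters into alphabetical order.
"shypmmrdhnf" → "hmdf" → "dfhm".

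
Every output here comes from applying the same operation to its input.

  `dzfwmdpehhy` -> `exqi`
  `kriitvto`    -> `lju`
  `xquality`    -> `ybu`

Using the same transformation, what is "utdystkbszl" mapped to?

Rule — keep one character in every 3, starting at position 1 (positions 1st, 4th, 7th, ...), then shift every letter 1 place forward in the alphabet (wrapping around).
For "utdystkbszl", step one produces "uykz"; step two turns that into "vzla".
(Check on "kriitvto": → "kit" → "lju" ✓)

vzla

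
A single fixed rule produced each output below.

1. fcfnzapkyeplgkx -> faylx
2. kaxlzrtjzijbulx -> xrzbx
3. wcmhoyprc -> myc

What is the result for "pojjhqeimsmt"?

jqmt

Rule — keep one character in every 3, starting at position 3 (positions 3rd, 6th, 9th, ...).
So "pojjhqeimsmt" becomes "jqmt".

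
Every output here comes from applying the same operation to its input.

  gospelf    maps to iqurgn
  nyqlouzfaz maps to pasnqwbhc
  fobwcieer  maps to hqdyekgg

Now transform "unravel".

wptcxg

Each output is the input with this applied: delete the last character, then shift every letter 2 places forward in the alphabet (wrapping around).
Starting from "unravel": after the first operation, "unrave"; after the second, "wptcxg".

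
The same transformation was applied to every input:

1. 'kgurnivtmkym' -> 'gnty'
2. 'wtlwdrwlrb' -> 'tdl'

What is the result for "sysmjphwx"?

In each case the input is transformed by: keep one character in every 3, starting at position 2 (positions 2nd, 5th, 8th, ...).
For "sysmjphwx" the result is "yjw".

yjw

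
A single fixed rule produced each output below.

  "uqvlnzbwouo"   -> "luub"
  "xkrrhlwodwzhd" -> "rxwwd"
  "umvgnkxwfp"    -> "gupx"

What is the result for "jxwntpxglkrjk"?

Looking at the pairs, the operation is to keep one character in every 3, starting at position 1 (positions 1st, 4th, 7th, ...), then swap each adjacent pair of characters (1↔2, 3↔4, ...).
Doing the same to "jxwntpxglkrjk": "njkxk".

njkxk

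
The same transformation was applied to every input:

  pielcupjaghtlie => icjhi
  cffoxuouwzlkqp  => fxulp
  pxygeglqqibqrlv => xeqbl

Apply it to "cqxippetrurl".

qptr

Rule — keep one character in every 3, starting at position 2 (positions 2nd, 5th, 8th, ...).
Doing the same to "cqxippetrurl": "qptr".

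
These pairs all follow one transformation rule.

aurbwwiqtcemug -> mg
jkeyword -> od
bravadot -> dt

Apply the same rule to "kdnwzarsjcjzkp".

The pattern: keep every other character starting from the second (positions 2nd, 4th, 6th, ...), then keep only the last 2 characters.
For "kdnwzarsjcjzkp", step one produces "dwasczp"; step two turns that into "zp".

zp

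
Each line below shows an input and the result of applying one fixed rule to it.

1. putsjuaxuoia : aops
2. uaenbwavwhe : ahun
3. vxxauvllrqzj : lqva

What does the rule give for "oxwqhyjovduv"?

The transformation: keep one character in every 3, starting at position 1 (positions 1st, 4th, 7th, ...), then move the last 2 characters to the front (rotate right by 2).
Applying both steps to "oxwqhyjovduv": "oqjd", then "jdoq".
(Check on "uaenbwavwhe": → "unah" → "ahun" ✓)

jdoq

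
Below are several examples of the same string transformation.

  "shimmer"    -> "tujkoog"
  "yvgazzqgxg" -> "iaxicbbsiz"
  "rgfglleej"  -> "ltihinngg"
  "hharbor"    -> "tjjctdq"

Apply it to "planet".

vrncpg

The pattern: shift every letter 2 places forward in the alphabet (wrapping around), then move the last character to the front.
On "planet": the first step gives "rncpgv", and the second then gives "vrncpg".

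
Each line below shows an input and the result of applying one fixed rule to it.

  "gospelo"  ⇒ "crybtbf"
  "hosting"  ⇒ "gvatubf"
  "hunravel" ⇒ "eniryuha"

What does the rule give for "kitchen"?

In each case the input is transformed by: move the first 3 characters to the end (rotate left by 3), then shift every letter 13 places forward in the alphabet (wrapping around) — i.e. ROT13.
Working it through for "kitchen": intermediate "chenkit", final "puraxvg".

puraxvg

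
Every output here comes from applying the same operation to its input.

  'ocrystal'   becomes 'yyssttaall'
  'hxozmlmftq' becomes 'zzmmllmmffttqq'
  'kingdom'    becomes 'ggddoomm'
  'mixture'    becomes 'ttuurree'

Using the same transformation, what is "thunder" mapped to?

In each case the input is transformed by: delete the first 3 characters, then double every character.
Working it through for "thunder": intermediate "nder", final "nnddeerr".

nnddeerr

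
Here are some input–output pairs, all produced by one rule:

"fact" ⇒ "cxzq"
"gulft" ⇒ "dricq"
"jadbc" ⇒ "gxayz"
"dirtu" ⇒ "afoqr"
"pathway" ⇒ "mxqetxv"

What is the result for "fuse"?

crpb

Each output is the input with this applied: shift every letter 3 places backward in the alphabet (wrapping around).
"fuse" → "crpb".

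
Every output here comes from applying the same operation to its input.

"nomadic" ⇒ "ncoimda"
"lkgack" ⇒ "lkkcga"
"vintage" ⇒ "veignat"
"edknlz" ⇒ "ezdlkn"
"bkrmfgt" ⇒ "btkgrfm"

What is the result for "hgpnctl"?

hlgtpcn

The pattern: take characters alternately from the front and the back (1st, last, 2nd, 2nd-last, ...).
For "hgpnctl" the result is "hlgtpcn".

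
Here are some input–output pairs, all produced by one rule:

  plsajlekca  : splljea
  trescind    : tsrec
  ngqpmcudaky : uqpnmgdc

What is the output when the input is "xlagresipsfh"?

xsrpligea

In each case the input is transformed by: delete the last 3 characters, then sort the characters into reverse alphabetical order.
Working it through for "xlagresipsfh": intermediate "xlagresip", final "xsrpligea".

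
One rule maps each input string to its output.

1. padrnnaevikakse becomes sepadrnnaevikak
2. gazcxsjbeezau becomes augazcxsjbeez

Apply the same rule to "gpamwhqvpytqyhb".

hbgpamwhqvpytqy

Rule — move the last 2 characters to the front (rotate right by 2).
So "gpamwhqvpytqyhb" becomes "hbgpamwhqvpytqy".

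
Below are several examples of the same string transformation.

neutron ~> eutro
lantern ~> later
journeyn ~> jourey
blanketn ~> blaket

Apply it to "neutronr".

eutror

The rule is to remove every "n".
For "neutronr" the result is "eutror".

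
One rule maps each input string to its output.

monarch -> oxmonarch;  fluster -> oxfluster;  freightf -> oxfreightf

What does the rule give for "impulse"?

oximpulse

Each output is the input with this applied: prepend "ox".
For "impulse" the result is "oximpulse".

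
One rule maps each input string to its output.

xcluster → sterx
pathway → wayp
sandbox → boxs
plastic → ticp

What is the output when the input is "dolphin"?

hind

The rule is to move the first character to the end, then delete the first 3 characters.
On "dolphin": the first step gives "olphind", and the second then gives "hind".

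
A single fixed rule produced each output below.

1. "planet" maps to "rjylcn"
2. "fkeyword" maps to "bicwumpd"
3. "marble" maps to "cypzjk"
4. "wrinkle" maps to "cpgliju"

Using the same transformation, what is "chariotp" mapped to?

In each case the input is transformed by: shift every letter 2 places backward in the alphabet (wrapping around), then swap the first and last characters.
On "chariotp": the first step gives "afypgmrn", and the second then gives "nfypgmra".
(Check on "marble": → "kypzjc" → "cypzjk" ✓)

nfypgmra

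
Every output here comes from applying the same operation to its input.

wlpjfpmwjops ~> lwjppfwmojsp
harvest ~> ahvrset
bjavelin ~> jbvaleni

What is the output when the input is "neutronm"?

entuormn

The pattern: swap each adjacent pair of characters (1↔2, 3↔4, ...).
Applying that to "neutronm" gives "entuormn".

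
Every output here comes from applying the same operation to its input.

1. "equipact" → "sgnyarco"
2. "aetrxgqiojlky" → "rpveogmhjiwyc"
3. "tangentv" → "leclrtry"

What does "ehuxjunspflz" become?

In each case the input is transformed by: shift every letter 2 places backward in the alphabet (wrapping around), then move the first 2 characters to the end (rotate left by 2).
For "ehuxjunspflz", step one produces "cfsvhslqndjx"; step two turns that into "svhslqndjxcf".
(Check on "tangentv": → "ryleclrt" → "leclrtry" ✓)

svhslqndjxcf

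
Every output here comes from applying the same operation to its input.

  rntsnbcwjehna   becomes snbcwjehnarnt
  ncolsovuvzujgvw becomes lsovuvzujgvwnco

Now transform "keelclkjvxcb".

lclkjvxcbkee

In each case the input is transformed by: move the first 3 characters to the end (rotate left by 3).
So "keelclkjvxcb" becomes "lclkjvxcbkee".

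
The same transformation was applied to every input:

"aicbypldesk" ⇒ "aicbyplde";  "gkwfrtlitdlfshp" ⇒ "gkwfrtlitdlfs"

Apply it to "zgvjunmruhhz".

Looking at the pairs, the operation is to delete the last 2 characters.
Applying that to "zgvjunmruhhz" gives "zgvjunmruh".

zgvjunmruh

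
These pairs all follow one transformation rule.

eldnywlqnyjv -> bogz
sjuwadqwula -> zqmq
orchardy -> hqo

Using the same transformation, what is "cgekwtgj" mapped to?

In each case the input is transformed by: keep one character in every 3, starting at position 2 (positions 2nd, 5th, 8th, ...), then shift every letter 10 places backward in the alphabet (wrapping around).
So "cgekwtgj" becomes "wmz".

wmz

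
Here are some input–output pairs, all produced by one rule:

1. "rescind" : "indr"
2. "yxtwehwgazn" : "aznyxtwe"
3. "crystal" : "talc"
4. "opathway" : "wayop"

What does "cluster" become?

The pattern: move the last 3 characters to the front (rotate right by 3), then delete the last 3 characters.
Working it through for "cluster": intermediate "terclus", final "terc".

terc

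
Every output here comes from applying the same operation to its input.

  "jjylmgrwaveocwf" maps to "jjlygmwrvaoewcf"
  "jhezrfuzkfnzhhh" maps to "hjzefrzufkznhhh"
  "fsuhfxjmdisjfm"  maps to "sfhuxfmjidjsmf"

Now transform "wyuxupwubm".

ywxupuuwmb

The rule is to swap each adjacent pair of characters (1↔2, 3↔4, ...).
"wyuxupwubm" → "ywxupuuwmb".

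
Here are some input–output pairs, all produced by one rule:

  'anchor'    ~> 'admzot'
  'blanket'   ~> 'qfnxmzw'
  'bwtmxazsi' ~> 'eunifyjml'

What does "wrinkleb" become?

qniduzwx

The rule is to move the last 2 characters to the front (rotate right by 2), then shift every letter 12 places forward in the alphabet (wrapping around).
On "wrinkleb": the first step gives "ebwrinkl", and the second then gives "qniduzwx".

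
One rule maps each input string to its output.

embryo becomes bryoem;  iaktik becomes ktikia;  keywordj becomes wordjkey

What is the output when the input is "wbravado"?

avadowbr

What's happening: swap the front and back halves of the string, then move the last character to the front.
Applying both steps to "wbravado": "vadowbra", then "avadowbr".
(Check on "keywordj": → "ordjkeyw" → "wordjkey" ✓)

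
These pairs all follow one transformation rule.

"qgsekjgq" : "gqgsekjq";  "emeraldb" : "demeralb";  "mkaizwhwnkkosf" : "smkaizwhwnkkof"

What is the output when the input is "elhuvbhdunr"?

nelhuvbhdur

The transformation: move the last character to the front, then swap the first and last characters.
"elhuvbhdunr" → "relhuvbhdun" → "nelhuvbhdur".
(Check on "qgsekjgq": → "qqgsekjg" → "gqgsekjq" ✓)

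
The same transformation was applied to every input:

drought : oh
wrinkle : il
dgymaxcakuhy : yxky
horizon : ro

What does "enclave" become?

Each output is the input with this applied: keep one character in every 3, starting at position 3 (positions 3rd, 6th, 9th, ...).
So "enclave" becomes "cv".

cv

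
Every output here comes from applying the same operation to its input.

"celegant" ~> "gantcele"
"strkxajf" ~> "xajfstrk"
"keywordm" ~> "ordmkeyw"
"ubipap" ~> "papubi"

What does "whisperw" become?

perwwhis

The transformation: swap the front and back halves of the string.
Applying that to "whisperw" gives "perwwhis".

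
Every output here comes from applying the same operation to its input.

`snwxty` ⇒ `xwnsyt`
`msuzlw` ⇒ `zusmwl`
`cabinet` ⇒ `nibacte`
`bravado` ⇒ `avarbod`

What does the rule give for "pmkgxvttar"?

The pattern: move the last 2 characters to the front (rotate right by 2), then reverse the string.
On "pmkgxvttar": the first step gives "arpmkgxvtt", and the second then gives "ttvxgkmpra".

ttvxgkmpra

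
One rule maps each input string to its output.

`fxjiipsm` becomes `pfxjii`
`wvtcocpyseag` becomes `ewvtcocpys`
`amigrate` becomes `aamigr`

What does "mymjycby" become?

cmymjy

What's happening: delete the last 2 characters, then move the last character to the front.
Applying both steps to "mymjycby": "mymjyc", then "cmymjy".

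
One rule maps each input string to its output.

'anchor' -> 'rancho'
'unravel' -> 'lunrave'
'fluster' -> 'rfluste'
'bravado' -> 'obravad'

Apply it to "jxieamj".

jjxieam

The pattern: move the last character to the front.
Doing the same to "jxieamj": "jjxieam".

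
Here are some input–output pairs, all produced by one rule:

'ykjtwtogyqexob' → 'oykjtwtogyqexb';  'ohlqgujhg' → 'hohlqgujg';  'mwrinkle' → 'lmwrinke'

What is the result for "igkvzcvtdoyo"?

The transformation: move the last character to the front, then swap the first and last characters.
"igkvzcvtdoyo" → "oigkvzcvtdoy" → "yigkvzcvtdoo".

yigkvzcvtdoo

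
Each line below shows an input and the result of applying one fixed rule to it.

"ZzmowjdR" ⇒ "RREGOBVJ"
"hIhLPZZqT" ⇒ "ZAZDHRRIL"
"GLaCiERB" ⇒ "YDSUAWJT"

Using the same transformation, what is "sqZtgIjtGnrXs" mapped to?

The pattern: shift every letter 8 places backward in the alphabet (wrapping around), then convert every letter to uppercase.
Applying both steps to "sqZtgIjtGnrXs": "kiRlyAblYfjPk", then "KIRLYABLYFJPK".

KIRLYABLYFJPK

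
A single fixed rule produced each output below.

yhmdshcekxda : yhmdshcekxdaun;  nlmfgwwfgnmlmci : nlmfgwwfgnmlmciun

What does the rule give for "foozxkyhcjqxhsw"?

The pattern: append "un".
So "foozxkyhcjqxhsw" becomes "foozxkyhcjqxhswun".

foozxkyhcjqxhswun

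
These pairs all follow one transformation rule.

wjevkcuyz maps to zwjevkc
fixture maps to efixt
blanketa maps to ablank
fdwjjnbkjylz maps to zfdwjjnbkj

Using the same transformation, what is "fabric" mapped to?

cfab

The pattern: move the last character to the front, then delete the last 2 characters.
Applying both steps to "fabric": "cfabri", then "cfab".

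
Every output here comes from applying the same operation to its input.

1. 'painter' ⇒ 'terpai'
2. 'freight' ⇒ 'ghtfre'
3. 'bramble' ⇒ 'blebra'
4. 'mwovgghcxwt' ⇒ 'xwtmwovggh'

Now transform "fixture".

Rule — move the last 3 characters to the front (rotate right by 3), then delete the last character.
For "fixture" the result is "urefix".

urefix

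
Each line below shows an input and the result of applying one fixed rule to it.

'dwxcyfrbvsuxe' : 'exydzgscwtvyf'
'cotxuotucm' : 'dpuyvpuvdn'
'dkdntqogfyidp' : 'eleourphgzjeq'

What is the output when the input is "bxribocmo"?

cysjcpdnp

The transformation: shift every letter 1 place forward in the alphabet (wrapping around).
Applying that to "bxribocmo" gives "cysjcpdnp".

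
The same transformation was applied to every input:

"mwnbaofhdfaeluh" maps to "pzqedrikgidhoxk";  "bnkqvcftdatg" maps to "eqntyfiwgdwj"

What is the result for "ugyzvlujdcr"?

xjbcyoxmgfu

Rule — shift every letter 3 places forward in the alphabet (wrapping around).
On "ugyzvlujdcr" that produces "xjbcyoxmgfu".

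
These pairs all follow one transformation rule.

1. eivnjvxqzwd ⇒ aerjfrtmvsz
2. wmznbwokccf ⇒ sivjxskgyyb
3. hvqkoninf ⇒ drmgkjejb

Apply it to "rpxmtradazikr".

nltipnwzwvegn

Looking at the pairs, the operation is to shift every letter 4 places backward in the alphabet (wrapping around).
"rpxmtradazikr" → "nltipnwzwvegn".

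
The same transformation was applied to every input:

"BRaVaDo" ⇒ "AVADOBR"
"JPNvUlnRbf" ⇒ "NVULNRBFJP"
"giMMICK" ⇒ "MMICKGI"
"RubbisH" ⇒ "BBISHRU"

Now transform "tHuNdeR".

Each output is the input with this applied: move the first 2 characters to the end (rotate left by 2), then convert every letter to uppercase.
"tHuNdeR" → "uNdeRtH" → "UNDERTH".

UNDERTH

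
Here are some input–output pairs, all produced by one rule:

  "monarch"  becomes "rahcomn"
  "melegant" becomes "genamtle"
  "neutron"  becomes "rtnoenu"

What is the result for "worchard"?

hcrawdro

What's happening: move the first 3 characters to the end (rotate left by 3), then swap each adjacent pair of characters (1↔2, 3↔4, ...).
"worchard" → "chardwor" → "hcrawdro".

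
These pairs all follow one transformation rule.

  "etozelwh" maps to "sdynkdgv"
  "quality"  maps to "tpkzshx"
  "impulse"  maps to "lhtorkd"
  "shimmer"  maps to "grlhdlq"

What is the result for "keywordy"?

In each case the input is transformed by: swap each adjacent pair of characters (1↔2, 3↔4, ...), then shift every letter 1 place backward in the alphabet (wrapping around).
Working it through for "keywordy": intermediate "ekwyroyd", final "djvxqnxc".

djvxqnxc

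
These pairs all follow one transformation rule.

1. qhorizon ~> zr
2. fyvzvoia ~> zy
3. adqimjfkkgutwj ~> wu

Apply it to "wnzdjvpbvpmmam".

The rule is to sort the characters into reverse alphabetical order, then keep only the first 2 characters.
For "wnzdjvpbvpmmam", step one produces "zwvvppnmmmjdba"; step two turns that into "zw".

zw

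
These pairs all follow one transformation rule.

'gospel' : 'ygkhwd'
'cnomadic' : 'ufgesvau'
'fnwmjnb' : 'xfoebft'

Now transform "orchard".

Each output is the input with this applied: shift every letter 8 places backward in the alphabet (wrapping around).
For "orchard" the result is "gjuzsjv".

gjuzsjv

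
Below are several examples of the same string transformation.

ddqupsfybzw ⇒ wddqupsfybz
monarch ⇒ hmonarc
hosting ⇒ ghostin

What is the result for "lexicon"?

nlexico

Rule — move the last character to the front.
So "lexicon" becomes "nlexico".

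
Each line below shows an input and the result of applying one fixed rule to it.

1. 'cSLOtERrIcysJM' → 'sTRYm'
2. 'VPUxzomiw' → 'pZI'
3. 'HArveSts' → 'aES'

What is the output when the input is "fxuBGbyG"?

In each case the input is transformed by: flip the case of every letter, then keep one character in every 3, starting at position 2 (positions 2nd, 5th, 8th, ...).
Starting from "fxuBGbyG": after the first operation, "FXUbgBYg"; after the second, "Xgg".

Xgg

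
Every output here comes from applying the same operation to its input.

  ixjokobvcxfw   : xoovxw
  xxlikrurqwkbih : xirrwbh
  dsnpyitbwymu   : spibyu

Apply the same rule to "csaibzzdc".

In each case the input is transformed by: keep every other character starting from the second (positions 2nd, 4th, 6th, ...).
Applying that to "csaibzzdc" gives "sizd".

sizd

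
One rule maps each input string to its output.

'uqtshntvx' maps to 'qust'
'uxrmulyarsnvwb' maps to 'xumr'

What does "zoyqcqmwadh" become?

In each case the input is transformed by: swap each adjacent pair of characters (1↔2, 3↔4, ...), then keep only the first 4 characters.
"zoyqcqmwadh" → "ozqyqcwmdah" → "ozqy".

ozqy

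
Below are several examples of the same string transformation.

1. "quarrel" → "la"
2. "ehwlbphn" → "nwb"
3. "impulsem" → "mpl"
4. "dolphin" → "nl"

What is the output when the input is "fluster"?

Each output is the input with this applied: take characters alternately from the front and the back (1st, last, 2nd, 2nd-last, ...), then keep one character in every 3, starting at position 2 (positions 2nd, 5th, 8th, ...).
Applying both steps to "fluster": "frleuts", then "ru".

ru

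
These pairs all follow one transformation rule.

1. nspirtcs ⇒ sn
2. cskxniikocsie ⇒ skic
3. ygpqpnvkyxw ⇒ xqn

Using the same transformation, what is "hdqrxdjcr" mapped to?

Each output is the input with this applied: sort the characters into reverse alphabetical order, then keep one character in every 3, starting at position 3 (positions 3rd, 6th, 9th, ...).
On "hdqrxdjcr": the first step gives "xrrqjhddc", and the second then gives "rhc".

rhc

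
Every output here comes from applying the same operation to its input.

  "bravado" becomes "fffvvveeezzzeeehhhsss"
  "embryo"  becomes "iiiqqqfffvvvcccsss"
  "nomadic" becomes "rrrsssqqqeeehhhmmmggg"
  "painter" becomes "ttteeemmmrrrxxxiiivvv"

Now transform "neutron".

In each case the input is transformed by: shift every letter 4 places forward in the alphabet (wrapping around), then repeat every character 3 times.
Working it through for "neutron": intermediate "riyxvsr", final "rrriiiyyyxxxvvvsssrrr".

rrriiiyyyxxxvvvsssrrr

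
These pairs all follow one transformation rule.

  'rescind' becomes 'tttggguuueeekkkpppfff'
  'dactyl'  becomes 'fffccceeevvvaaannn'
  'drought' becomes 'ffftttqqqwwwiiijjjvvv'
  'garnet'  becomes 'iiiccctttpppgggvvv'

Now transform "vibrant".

The pattern: repeat every character 3 times, then shift every letter 2 places forward in the alphabet (wrapping around).
"vibrant" → "xxxkkkdddtttcccpppvvv".

xxxkkkdddtttcccpppvvv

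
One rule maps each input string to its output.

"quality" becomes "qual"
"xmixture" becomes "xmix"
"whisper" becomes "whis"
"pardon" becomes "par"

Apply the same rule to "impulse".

impu

The transformation: take characters alternately from the front and the back (1st, last, 2nd, 2nd-last, ...), then keep every other character starting from the first (positions 1st, 3rd, 5th, ...).
On "impulse": the first step gives "iemsplu", and the second then gives "impu".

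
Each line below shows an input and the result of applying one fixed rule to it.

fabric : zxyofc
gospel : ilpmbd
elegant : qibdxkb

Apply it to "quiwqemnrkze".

The rule is to shift every letter 3 places backward in the alphabet (wrapping around), then swap the first and last characters.
For "quiwqemnrkze", step one produces "nrftnbjkohwb"; step two turns that into "brftnbjkohwn".
(Check on "fabric": → "cxyofz" → "zxyofc" ✓)

brftnbjkohwn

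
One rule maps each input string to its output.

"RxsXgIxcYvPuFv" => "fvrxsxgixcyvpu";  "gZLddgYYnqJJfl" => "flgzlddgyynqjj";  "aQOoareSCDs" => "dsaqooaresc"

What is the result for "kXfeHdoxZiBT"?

btkxfehdoxzi

Each output is the input with this applied: move the last 2 characters to the front (rotate right by 2), then convert every letter to lowercase.
Working it through for "kXfeHdoxZiBT": intermediate "BTkXfeHdoxZi", final "btkxfehdoxzi".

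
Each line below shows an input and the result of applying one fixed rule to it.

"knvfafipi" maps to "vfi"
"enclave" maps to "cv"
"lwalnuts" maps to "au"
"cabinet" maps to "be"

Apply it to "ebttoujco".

tuo

The rule is to keep one character in every 3, starting at position 3 (positions 3rd, 6th, 9th, ...).
So "ebttoujco" becomes "tuo".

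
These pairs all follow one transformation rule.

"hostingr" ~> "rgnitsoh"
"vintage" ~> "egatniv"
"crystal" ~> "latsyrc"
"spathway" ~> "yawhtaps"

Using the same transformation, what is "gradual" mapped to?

laudarg

What's happening: reverse the string.
Applying that to "gradual" gives "laudarg".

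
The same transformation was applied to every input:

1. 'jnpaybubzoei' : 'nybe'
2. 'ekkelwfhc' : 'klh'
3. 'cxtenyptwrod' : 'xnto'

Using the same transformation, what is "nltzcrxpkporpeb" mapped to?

lcpoe

Looking at the pairs, the operation is to keep one character in every 3, starting at position 2 (positions 2nd, 5th, 8th, ...).
Applying that to "nltzcrxpkporpeb" gives "lcpoe".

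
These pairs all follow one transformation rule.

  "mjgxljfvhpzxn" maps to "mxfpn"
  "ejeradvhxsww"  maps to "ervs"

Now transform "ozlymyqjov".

The rule is to keep one character in every 3, starting at position 1 (positions 1st, 4th, 7th, ...).
On "ozlymyqjov" that produces "oyqv".

oyqv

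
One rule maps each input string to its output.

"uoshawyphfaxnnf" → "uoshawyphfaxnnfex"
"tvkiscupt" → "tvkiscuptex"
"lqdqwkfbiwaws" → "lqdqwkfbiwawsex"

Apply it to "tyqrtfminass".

Rule — append "ex".
"tyqrtfminass" → "tyqrtfminassex".

tyqrtfminassex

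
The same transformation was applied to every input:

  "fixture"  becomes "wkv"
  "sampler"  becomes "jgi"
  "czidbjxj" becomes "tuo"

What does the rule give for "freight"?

Rule — shift every letter 9 places backward in the alphabet (wrapping around), then keep one character in every 3, starting at position 1 (positions 1st, 4th, 7th, ...).
Applying both steps to "freight": "wivzxyk", then "wzk".

wzk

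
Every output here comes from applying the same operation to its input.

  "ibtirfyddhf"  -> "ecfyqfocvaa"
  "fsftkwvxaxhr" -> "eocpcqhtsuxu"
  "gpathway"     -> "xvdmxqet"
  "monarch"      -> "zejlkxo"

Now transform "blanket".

bqyixkh

In each case the input is transformed by: shift every letter 3 places backward in the alphabet (wrapping around), then move the last 2 characters to the front (rotate right by 2).
Applying both steps to "blanket": "yixkhbq", then "bqyixkh".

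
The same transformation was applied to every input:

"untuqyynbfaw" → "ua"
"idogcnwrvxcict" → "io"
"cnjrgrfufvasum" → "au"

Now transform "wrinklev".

ie

Each output is the input with this applied: keep every other character starting from the first (positions 1st, 3rd, 5th, ...), then keep only the vowels.
Doing the same to "wrinklev": "ie".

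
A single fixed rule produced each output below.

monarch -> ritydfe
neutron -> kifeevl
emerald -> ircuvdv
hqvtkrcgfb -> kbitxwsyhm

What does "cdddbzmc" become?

The transformation: shift every letter 9 places backward in the alphabet (wrapping around), then move the first 3 characters to the end (rotate left by 3).
On "cdddbzmc" that produces "usqdttuu".

usqdttuu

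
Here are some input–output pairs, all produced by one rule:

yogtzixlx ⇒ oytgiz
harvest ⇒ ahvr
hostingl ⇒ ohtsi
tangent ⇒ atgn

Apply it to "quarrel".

What's happening: delete the last 3 characters, then swap each adjacent pair of characters (1↔2, 3↔4, ...).
Starting from "quarrel": after the first operation, "quar"; after the second, "uqra".

uqra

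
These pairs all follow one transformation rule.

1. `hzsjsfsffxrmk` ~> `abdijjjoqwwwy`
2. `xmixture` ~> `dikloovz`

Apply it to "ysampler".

cdgijprv

The rule is to shift every letter 9 places backward in the alphabet (wrapping around), then sort the characters into alphabetical order.
"ysampler" → "pjrdgcvi" → "cdgijprv".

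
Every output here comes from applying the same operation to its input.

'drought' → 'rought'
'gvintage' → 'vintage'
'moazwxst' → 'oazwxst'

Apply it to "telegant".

The pattern: delete the first character.
So "telegant" becomes "elegant".

elegant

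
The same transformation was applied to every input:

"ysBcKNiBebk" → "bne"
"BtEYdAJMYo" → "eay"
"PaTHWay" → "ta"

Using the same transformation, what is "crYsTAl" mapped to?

Looking at the pairs, the operation is to keep one character in every 3, starting at position 3 (positions 3rd, 6th, 9th, ...), then convert every letter to lowercase.
Starting from "crYsTAl": after the first operation, "YA"; after the second, "ya".

ya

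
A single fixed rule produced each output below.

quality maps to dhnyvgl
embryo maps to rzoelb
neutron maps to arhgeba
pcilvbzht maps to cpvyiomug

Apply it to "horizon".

ubevmba

The transformation: shift every letter 13 places forward in the alphabet (wrapping around) — i.e. ROT13.
Applying that to "horizon" gives "ubevmba".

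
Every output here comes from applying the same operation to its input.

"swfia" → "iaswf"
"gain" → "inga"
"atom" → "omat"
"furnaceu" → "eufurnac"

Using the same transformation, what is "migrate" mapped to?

The rule is to move the last 2 characters to the front (rotate right by 2).
For "migrate" the result is "temigra".

temigra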